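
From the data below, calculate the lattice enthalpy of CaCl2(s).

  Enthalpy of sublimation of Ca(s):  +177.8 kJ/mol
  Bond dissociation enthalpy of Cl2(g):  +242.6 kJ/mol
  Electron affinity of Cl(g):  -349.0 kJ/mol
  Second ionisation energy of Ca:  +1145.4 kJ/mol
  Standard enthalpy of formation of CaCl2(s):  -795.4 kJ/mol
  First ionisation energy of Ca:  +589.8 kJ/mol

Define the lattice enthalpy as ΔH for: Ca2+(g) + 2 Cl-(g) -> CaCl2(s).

U = -2253.0 kJ/mol

ΔHf° = 1·ΔHsub + 1·(ΣIE) + 1·D(Cl2) + 2·EA + U
-795.4 = 1·(+177.8) + 1·(+1735.2) + 1·(+242.6) + 2·(-349.0) + U
U = -795.4 − (+1457.6) = -2253.0 kJ/mol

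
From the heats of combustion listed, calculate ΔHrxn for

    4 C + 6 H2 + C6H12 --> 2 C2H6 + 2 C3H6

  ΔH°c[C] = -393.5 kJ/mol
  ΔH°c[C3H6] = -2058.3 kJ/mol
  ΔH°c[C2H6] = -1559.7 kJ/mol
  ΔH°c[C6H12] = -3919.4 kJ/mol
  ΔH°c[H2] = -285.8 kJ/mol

Using ΔH = Σ nΔHc°(reactants) − Σ nΔHc°(products):
= [4·(-393.5) + 6·(-285.8) + 1·(-3919.4)] − [2·(-1559.7) + 2·(-2058.3)]
= 27.8 kJ/mol

ΔHrxn = 27.8 kJ/mol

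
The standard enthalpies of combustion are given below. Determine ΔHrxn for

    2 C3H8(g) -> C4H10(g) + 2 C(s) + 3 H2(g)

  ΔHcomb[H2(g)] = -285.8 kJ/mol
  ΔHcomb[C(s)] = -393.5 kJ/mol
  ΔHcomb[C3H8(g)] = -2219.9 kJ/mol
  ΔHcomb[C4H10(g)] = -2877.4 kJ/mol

Using ΔH = Σ nΔHc°(reactants) − Σ nΔHc°(products):
= [2·(-2219.9)] − [1·(-2877.4) + 2·(-393.5) + 3·(-285.8)]
= 82.0 kJ/mol

ΔHrxn = 82.0 kJ/mol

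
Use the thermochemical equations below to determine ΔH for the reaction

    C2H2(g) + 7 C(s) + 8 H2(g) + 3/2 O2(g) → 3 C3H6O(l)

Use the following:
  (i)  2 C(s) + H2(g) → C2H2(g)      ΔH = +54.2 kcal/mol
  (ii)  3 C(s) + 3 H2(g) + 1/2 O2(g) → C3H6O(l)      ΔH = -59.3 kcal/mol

(i) reversed (reverse to put C2H2(g) on the reactant side): -54.2 kcal/mol
(ii) × 3 (scale by 3 for the 3 C3H6O(l)): (3)·(-59.3) = -177.9 kcal/mol
By Hess's law, ΔH = (-54.2) + (-177.9) = -232.1 kcal/mol

ΔH = -232.1 kcal/mol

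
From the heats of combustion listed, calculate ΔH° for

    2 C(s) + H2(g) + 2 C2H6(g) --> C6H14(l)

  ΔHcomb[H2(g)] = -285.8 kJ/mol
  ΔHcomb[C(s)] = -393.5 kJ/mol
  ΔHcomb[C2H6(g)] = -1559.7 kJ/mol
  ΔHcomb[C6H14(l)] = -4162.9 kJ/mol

ΔH° = -29.3 kJ/mol

With combustion enthalpies, reactants minus products:
= [2·(-393.5) + 1·(-285.8) + 2·(-1559.7)] − [1·(-4162.9)]
= -29.3 kJ/mol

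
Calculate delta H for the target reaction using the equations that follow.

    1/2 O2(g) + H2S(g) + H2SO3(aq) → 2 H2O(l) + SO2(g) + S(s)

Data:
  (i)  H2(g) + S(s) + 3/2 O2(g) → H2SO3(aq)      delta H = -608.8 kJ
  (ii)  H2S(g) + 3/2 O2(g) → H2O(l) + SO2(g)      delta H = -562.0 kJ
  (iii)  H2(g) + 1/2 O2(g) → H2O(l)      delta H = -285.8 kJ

delta H = -239.0 kJ

(i) reversed: +608.8 kJ
(ii) as written: -562.0 kJ
(iii) as written: -285.8 kJ
Since enthalpy is a state function, delta H = (+608.8) + (-562.0) + (-285.8) = -239.0 kJ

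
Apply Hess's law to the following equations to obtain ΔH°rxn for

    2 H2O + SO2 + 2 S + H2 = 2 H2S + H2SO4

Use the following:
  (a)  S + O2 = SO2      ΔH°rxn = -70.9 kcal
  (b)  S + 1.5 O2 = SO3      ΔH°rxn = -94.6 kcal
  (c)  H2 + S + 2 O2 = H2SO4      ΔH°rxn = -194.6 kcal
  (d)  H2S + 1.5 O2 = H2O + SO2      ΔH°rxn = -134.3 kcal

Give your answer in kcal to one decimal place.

ΔH°rxn = 3.1 kcal

(a) as written: -70.9 kcal
(b): not needed (SO3 appears nowhere else).
(c) as written (H2SO4 already on the product side): -194.6 kcal
(d) reversed and × 2 (H2S must end up as a product; ×2 to match 2 H2S in the target): (-2)·(-134.3) = +268.6 kcal
By Hess's law, ΔH°rxn = (1)·(-70.9) + (1)·(-194.6) + (-2)·(-134.3) = 3.1 kcal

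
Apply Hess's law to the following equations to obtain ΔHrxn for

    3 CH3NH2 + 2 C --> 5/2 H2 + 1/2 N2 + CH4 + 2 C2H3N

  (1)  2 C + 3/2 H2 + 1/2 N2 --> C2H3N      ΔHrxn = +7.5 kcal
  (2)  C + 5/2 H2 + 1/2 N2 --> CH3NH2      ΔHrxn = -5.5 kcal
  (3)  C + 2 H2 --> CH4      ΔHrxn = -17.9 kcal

ΔHrxn = 13.6 kcal

(1) × 2: (2)·(+7.5) = +15.0 kcal
(2) reversed and × 3: (-3)·(-5.5) = +16.5 kcal
(3) as written: -17.9 kcal
ΔHrxn = (+15.0) + (+16.5) + (-17.9) = 13.6 kcal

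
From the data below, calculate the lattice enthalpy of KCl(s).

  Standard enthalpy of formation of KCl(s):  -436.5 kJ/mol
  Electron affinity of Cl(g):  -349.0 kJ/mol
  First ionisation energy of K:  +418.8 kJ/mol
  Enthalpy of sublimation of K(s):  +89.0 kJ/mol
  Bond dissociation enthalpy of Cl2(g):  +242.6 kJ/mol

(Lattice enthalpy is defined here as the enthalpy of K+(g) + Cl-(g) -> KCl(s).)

U = -716.6 kJ/mol

ΔHf° = 1·ΔHsub + 1·(ΣIE) + 1/2·D(Cl2) + 1·EA + U
-436.5 = 1·(+89.0) + 1·(+418.8) + 1/2·(+242.6) + 1·(-349.0) + U
U = -436.5 − (+280.1) = -716.6 kJ/mol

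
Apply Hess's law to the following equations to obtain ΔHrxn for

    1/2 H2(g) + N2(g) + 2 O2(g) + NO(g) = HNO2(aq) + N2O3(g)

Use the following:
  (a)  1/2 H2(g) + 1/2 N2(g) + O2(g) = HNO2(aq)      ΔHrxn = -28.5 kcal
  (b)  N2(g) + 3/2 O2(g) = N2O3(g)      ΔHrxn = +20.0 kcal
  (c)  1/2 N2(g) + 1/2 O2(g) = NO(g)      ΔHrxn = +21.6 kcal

(a) as written (HNO2(aq) already on the product side): -28.5 kcal
(b) as written (N2O3(g) already on the product side): +20.0 kcal
(c) reversed (NO(g) must end up as a reactant): -21.6 kcal
ΔHrxn = (-28.5) + (+20.0) + (-21.6) = -30.1 kcal

ΔHrxn = -30.1 kcal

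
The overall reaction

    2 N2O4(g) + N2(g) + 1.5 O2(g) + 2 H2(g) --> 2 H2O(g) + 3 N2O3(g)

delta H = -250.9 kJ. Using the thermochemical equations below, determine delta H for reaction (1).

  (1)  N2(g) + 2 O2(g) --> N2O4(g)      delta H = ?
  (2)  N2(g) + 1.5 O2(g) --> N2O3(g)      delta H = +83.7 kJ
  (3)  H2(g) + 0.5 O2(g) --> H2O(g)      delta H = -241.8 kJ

(1) reversed and × 2 (reverse to put N2O4(g) on the reactant side; ×2 to match 2 N2O4(g) in the target): contributes −2·x
(2) × 3 (×3 to match 3 N2O3(g) in the target): (3)·(+83.7) = +251.1 kJ
(3) × 2 (scale by 2 for the 2 H2O(g)): (2)·(-241.8) = -483.6 kJ
-250.9 = (+251.1) + (-483.6) − 2·x
x = (-250.9 − (-232.5)) / (-2) = 9.2 kJ

delta H = 9.2 kJ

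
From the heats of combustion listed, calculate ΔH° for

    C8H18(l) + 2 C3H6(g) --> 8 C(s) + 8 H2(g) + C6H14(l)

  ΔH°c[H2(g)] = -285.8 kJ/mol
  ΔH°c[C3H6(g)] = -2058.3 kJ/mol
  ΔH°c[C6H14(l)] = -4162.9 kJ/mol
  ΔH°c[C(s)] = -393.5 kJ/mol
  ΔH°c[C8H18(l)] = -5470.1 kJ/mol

Using ΔH = Σ nΔHc°(reactants) − Σ nΔHc°(products):
= [1·(-5470.1) + 2·(-2058.3)] − [8·(-393.5) + 8·(-285.8) + 1·(-4162.9)]
= 10.6 kJ/mol

ΔH° = 10.6 kJ/mol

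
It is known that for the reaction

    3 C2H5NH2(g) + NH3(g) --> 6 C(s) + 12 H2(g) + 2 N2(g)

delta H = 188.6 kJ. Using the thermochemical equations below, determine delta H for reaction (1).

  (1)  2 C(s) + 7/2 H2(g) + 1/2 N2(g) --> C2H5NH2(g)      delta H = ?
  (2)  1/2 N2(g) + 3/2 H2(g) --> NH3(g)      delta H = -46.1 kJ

delta H = -47.5 kJ

(1) reversed and × 3: contributes −3·x
(2) reversed: +46.1 kJ
+188.6 = (+46.1) − 3·x
x = (+188.6 − (+46.1)) / (-3) = -47.5 kJ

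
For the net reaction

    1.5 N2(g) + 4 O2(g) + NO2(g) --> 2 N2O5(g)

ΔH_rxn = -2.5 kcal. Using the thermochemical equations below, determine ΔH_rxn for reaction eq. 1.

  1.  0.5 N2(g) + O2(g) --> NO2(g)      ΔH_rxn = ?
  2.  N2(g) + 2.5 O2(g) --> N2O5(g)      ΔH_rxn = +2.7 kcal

eq. 1 reversed (reverse to put NO2(g) on the reactant side): contributes −x
eq. 2 × 2 (scale by 2 for the 2 N2O5(g)): (2)·(+2.7) = +5.4 kcal
-2.5 = (+5.4) − x
x = (-2.5 − (+5.4)) / (-1) = 7.9 kcal

ΔH_rxn = 7.9 kcal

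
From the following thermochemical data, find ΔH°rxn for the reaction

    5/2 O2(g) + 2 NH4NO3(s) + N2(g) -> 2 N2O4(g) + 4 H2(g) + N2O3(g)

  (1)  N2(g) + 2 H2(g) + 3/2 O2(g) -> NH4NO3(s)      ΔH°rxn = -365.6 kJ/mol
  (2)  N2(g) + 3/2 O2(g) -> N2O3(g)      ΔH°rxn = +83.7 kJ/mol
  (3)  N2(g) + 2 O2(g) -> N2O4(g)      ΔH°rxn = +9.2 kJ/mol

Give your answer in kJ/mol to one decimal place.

(1) reversed and × 2: (-2)·(-365.6) = +731.2 kJ/mol
(2) as written: +83.7 kJ/mol
(3) × 2: (2)·(+9.2) = +18.4 kJ/mol
Since enthalpy is a state function, ΔH°rxn = (-2)·(-365.6) + (1)·(+83.7) + (2)·(+9.2) = 833.3 kJ/mol

ΔH°rxn = 833.3 kJ/mol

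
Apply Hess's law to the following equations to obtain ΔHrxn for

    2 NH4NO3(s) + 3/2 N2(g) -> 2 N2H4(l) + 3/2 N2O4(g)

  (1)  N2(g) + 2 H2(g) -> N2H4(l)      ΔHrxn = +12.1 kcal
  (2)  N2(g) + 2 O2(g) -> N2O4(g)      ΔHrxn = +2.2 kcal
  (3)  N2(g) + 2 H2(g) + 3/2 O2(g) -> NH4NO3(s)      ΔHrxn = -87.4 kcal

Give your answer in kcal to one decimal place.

ΔHrxn = 202.3 kcal

(1) × 2: (2)·(+12.1) = +24.2 kcal
(2) × 3/2: (3/2)·(+2.2) = +3.3 kcal
(3) reversed and × 2: (-2)·(-87.4) = +174.8 kcal
ΔHrxn = (2)·(+12.1) + (3/2)·(+2.2) + (-2)·(-87.4) = 202.3 kcal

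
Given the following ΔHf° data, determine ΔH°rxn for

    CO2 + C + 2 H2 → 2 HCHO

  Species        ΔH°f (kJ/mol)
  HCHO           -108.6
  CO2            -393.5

Products: 2·(-108.6) = -217.2
Reactants: 1·(-393.5) + 1·(+0.0) + 2·(+0.0) = -393.5
ΔH°rxn = (-217.2) − (-393.5) = 176.3 kJ/mol

ΔH°rxn = 176.3 kJ/mol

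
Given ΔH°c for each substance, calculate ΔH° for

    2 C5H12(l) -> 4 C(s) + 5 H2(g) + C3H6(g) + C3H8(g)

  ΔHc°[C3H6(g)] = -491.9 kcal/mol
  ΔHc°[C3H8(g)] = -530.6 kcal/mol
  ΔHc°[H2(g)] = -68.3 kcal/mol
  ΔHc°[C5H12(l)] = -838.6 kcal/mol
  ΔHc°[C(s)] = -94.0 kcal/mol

With combustion enthalpies, reactants minus products:
= [2·(-838.6)] − [4·(-94.0) + 5·(-68.3) + 1·(-491.9) + 1·(-530.6)]
= 62.8 kcal/mol

ΔH° = 62.8 kcal/mol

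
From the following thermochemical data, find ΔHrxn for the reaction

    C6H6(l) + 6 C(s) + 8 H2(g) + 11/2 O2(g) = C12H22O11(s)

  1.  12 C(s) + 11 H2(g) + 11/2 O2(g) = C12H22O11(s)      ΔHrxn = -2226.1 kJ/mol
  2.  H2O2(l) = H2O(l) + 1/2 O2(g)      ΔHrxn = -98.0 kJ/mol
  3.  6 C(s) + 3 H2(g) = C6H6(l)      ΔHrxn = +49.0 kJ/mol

ΔHrxn = -2275.1 kJ/mol

eq. 1 as written: -2226.1 kJ/mol
eq. 2: not needed.
eq. 3 reversed: -49.0 kJ/mol
ΔHrxn = (-2226.1) + (-49.0) = -2275.1 kJ/mol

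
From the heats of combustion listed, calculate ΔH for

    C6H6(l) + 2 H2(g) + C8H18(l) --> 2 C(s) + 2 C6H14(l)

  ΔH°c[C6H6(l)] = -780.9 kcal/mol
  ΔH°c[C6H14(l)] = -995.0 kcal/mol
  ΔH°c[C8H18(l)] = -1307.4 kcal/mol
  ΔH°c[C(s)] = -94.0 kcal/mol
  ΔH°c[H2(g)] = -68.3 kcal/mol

ΔH = -46.9 kcal/mol

Using ΔH = Σ nΔHc°(reactants) − Σ nΔHc°(products):
= [1·(-780.9) + 2·(-68.3) + 1·(-1307.4)] − [2·(-94.0) + 2·(-995.0)]
= -46.9 kcal/mol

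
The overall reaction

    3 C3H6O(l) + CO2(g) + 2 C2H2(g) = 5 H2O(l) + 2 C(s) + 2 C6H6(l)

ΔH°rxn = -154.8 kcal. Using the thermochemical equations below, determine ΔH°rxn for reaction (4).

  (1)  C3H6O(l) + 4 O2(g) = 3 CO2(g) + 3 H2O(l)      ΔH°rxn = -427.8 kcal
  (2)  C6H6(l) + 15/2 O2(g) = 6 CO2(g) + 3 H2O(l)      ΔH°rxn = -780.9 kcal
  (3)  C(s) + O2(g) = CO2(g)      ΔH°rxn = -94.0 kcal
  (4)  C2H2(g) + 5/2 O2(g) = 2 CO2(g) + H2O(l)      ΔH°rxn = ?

ΔH°rxn = -310.6 kcal

(1) × 3: (3)·(-427.8) = -1283.4 kcal
(2) reversed and × 2: (-2)·(-780.9) = +1561.8 kcal
(3) reversed and × 2: (-2)·(-94.0) = +188.0 kcal
(4) × 2: contributes 2·x
-154.8 = (-1283.4) + (+1561.8) + (+188.0) + 2·x
x = (-154.8 − (+466.4)) / (2) = -310.6 kcal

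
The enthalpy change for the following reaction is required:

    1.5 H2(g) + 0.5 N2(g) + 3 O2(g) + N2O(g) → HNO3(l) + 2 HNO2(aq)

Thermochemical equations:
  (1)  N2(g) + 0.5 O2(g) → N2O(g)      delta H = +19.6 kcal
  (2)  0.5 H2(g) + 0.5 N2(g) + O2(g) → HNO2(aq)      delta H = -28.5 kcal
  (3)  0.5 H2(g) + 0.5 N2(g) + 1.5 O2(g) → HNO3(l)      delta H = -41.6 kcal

delta H = -118.2 kcal

(1) reversed (reverse to put N2O(g) on the reactant side): -19.6 kcal
(2) × 2 (scale by 2 for the 2 HNO2(aq)): (2)·(-28.5) = -57.0 kcal
(3) as written (HNO3(l) already on the product side): -41.6 kcal
Summing the manipulated equations, delta H = (-19.6) + (-57.0) + (-41.6) = -118.2 kcal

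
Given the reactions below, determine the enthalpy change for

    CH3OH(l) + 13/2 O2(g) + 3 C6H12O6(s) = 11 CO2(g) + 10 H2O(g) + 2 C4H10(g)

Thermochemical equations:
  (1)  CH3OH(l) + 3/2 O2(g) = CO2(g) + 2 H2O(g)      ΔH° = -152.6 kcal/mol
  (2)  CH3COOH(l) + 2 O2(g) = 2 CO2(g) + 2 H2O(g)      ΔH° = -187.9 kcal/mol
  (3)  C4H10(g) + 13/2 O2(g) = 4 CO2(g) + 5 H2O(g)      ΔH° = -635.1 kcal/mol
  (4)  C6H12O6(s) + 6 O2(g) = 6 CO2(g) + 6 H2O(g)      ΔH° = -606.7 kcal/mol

ΔH° = -702.5 kcal/mol

(1) as written: -152.6 kcal/mol
(2): not needed.
(3) reversed and × 2: (-2)·(-635.1) = +1270.2 kcal/mol
(4) × 3: (3)·(-606.7) = -1820.1 kcal/mol
ΔH° = (1)·(-152.6) + (-2)·(-635.1) + (3)·(-606.7) = -702.5 kcal/mol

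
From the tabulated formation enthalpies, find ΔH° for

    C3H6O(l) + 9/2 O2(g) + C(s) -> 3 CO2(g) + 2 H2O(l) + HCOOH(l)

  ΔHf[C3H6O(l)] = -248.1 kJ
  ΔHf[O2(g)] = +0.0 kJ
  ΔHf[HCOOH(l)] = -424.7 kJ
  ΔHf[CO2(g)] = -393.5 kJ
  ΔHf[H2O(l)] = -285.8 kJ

ΔH°rxn = Σ nΔHf°(products) − Σ nΔHf°(reactants).
Products: 3·(-393.5) + 2·(-285.8) + 1·(-424.7) = -2176.8
Reactants: 1·(-248.1) + 9/2·(+0.0) + 1·(+0.0) = -248.1
ΔH° = (-2176.8) − (-248.1) = -1928.7 kJ

ΔH° = -1928.7 kJ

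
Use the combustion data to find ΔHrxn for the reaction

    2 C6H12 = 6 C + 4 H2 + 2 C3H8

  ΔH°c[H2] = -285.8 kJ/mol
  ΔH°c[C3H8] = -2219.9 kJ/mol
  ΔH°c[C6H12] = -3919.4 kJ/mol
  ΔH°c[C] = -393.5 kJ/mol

ΔHrxn = 105.2 kJ/mol

With combustion enthalpies, reactants minus products:
= [2·(-3919.4)] − [6·(-393.5) + 4·(-285.8) + 2·(-2219.9)]
= 105.2 kJ/mol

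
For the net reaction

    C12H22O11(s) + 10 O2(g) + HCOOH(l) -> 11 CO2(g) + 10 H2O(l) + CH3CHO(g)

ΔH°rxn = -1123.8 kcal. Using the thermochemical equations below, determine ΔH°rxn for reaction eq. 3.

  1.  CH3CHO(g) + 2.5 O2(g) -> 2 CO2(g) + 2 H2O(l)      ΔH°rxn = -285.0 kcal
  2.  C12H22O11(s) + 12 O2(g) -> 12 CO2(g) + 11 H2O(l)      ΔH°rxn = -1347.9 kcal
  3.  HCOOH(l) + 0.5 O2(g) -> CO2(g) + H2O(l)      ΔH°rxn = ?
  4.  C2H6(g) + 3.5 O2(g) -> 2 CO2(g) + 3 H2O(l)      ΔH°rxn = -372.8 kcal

eq. 1 reversed: +285.0 kcal
eq. 2 as written: -1347.9 kcal
eq. 3 as written: contributes x
eq. 4: not needed.
-1123.8 = (+285.0) + (-1347.9) + x
x = (-1123.8 − (-1062.9)) / (1) = -60.9 kcal

ΔH°rxn = -60.9 kcal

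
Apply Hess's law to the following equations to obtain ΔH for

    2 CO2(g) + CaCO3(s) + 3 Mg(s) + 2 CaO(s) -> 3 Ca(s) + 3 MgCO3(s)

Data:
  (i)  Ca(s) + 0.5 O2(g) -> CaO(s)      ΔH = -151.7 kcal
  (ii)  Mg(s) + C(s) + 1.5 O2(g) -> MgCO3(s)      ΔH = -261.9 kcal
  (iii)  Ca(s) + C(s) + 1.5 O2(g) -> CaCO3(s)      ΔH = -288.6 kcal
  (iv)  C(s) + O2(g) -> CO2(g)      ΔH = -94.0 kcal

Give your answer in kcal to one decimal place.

(i) reversed and × 2 (CaO(s) must end up as a reactant; scale by 2 for the 2 CaO(s)): (-2)·(-151.7) = +303.4 kcal
(ii) × 3 (scale by 3 for the 3 MgCO3(s)): (3)·(-261.9) = -785.7 kcal
(iii) reversed (CaCO3(s) must end up as a reactant): +288.6 kcal
(iv) reversed and × 2 (CO2(g) must end up as a reactant; ×2 to match 2 CO2(g) in the target): (-2)·(-94.0) = +188.0 kcal
By Hess's law, ΔH = (-2)·(-151.7) + (3)·(-261.9) + (-1)·(-288.6) + (-2)·(-94.0) = -5.7 kcal

ΔH = -5.7 kcal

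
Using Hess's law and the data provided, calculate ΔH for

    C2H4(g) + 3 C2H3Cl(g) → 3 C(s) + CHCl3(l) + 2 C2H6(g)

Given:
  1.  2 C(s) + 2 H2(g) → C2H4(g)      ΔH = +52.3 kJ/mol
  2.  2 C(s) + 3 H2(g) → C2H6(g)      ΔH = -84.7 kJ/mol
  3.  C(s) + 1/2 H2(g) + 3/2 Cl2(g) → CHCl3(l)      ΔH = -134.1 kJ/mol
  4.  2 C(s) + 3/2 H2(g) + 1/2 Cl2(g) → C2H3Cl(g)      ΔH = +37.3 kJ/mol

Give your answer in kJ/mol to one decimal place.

ΔH = -467.7 kJ/mol

eq. 1 reversed (C2H4(g) must end up as a reactant): -52.3 kJ/mol
eq. 2 × 2 (scale by 2 for the 2 C2H6(g)): (2)·(-84.7) = -169.4 kJ/mol
eq. 3 as written (CHCl3(l) already on the product side): -134.1 kJ/mol
eq. 4 reversed and × 3 (reverse to put C2H3Cl(g) on the reactant side; scale by 3 for the 3 C2H3Cl(g)): (-3)·(+37.3) = -111.9 kJ/mol
Summing the manipulated equations, ΔH = (-52.3) + (-169.4) + (-134.1) + (-111.9) = -467.7 kJ/mol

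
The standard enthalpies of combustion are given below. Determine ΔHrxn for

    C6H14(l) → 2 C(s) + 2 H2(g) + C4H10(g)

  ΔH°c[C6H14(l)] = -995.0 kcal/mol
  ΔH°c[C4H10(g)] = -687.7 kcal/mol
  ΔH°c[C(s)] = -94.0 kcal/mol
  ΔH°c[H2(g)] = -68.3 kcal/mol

With combustion enthalpies, reactants minus products:
= [1·(-995.0)] − [2·(-94.0) + 2·(-68.3) + 1·(-687.7)]
= 17.3 kcal/mol

ΔHrxn = 17.3 kcal/mol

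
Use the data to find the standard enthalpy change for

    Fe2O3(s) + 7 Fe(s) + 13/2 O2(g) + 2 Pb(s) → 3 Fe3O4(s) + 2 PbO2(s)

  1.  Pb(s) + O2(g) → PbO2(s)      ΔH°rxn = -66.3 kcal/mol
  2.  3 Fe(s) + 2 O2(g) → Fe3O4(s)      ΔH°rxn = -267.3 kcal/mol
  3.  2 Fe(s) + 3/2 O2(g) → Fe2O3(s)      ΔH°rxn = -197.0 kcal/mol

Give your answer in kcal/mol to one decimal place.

ΔH°rxn = -737.5 kcal/mol

eq. 1 × 2 (scale by 2 for the 2 PbO2(s)): (2)·(-66.3) = -132.6 kcal/mol
eq. 2 × 3 (scale by 3 for the 3 Fe3O4(s)): (3)·(-267.3) = -801.9 kcal/mol
eq. 3 reversed (Fe2O3(s) must end up as a reactant): +197.0 kcal/mol
Summing the manipulated equations, ΔH°rxn = (2)·(-66.3) + (3)·(-267.3) + (-1)·(-197.0) = -737.5 kcal/mol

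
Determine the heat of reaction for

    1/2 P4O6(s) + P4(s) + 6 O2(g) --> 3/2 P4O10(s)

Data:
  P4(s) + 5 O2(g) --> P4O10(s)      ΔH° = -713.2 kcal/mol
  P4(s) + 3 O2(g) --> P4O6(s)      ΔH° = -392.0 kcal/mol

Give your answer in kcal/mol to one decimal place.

ΔH° = -873.8 kcal/mol

equation 1 × 3/2: (3/2)·(-713.2) = -1069.8 kcal/mol
equation 2 reversed and × 1/2: (-1/2)·(-392.0) = +196.0 kcal/mol
Since enthalpy is a state function, ΔH° = (-1069.8) + (+196.0) = -873.8 kcal/mol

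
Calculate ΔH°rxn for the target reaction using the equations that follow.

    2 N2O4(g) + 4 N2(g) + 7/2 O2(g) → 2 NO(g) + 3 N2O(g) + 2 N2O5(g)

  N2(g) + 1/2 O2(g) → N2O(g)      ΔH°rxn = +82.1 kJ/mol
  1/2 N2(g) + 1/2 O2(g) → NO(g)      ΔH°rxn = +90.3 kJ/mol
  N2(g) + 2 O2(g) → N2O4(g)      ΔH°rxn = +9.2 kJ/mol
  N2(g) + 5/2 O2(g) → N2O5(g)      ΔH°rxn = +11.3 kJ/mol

equation 1 × 3: (3)·(+82.1) = +246.3 kJ/mol
equation 2 × 2: (2)·(+90.3) = +180.6 kJ/mol
equation 3 reversed and × 2: (-2)·(+9.2) = -18.4 kJ/mol
equation 4 × 2: (2)·(+11.3) = +22.6 kJ/mol
By Hess's law, ΔH°rxn = (3)·(+82.1) + (2)·(+90.3) + (-2)·(+9.2) + (2)·(+11.3) = 431.1 kJ/mol

ΔH°rxn = 431.1 kJ/mol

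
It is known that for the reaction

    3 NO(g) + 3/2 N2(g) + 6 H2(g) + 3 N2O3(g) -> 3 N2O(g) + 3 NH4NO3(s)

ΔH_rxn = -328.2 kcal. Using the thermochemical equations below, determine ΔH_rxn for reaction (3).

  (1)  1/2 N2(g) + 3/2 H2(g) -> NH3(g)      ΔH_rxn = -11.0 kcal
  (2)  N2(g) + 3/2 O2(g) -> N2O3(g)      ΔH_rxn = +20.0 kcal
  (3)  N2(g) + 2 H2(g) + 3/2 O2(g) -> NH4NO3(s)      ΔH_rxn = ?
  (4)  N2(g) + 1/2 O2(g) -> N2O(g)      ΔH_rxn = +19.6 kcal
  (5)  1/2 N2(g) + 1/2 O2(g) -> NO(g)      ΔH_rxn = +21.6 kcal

ΔH_rxn = -87.4 kcal

(1): not needed.
(2) reversed and × 3: (-3)·(+20.0) = -60.0 kcal
(3) × 3: contributes 3·x
(4) × 3: (3)·(+19.6) = +58.8 kcal
(5) reversed and × 3: (-3)·(+21.6) = -64.8 kcal
-328.2 = (-60.0) + (+58.8) + (-64.8) + 3·x
x = (-328.2 − (-66.0)) / (3) = -87.4 kcal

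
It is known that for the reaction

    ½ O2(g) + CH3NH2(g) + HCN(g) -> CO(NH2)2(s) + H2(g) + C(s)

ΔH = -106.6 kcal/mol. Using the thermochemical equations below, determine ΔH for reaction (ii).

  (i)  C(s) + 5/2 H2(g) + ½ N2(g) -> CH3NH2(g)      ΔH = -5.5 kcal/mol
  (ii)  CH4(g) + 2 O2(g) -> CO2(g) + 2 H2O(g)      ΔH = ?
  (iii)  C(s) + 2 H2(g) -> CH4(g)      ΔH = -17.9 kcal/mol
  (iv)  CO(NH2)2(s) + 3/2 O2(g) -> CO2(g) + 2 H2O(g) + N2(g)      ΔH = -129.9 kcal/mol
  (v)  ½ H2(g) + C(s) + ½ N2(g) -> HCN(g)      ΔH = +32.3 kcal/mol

ΔH = -191.8 kcal/mol

(i) reversed: +5.5 kcal/mol
(ii) as written: contributes x
(iii) as written: -17.9 kcal/mol
(iv) reversed: +129.9 kcal/mol
(v) reversed: -32.3 kcal/mol
-106.6 = (+5.5) + (-17.9) + (+129.9) + (-32.3) + x
x = (-106.6 − (+85.2)) / (1) = -191.8 kcal/mol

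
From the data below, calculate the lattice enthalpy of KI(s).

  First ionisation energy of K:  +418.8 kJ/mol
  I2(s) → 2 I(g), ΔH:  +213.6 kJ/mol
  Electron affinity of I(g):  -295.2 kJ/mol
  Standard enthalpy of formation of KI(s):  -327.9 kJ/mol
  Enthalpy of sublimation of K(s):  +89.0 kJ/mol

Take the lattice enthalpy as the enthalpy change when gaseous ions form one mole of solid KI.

ΔHf° = 1·ΔHsub + 1·(ΣIE) + 1/2·D(I2) + 1·EA + U
-327.9 = 1·(+89.0) + 1·(+418.8) + 1/2·(+213.6) + 1·(-295.2) + U
U = -327.9 − (+319.4) = -647.3 kJ/mol

U = -647.3 kJ/mol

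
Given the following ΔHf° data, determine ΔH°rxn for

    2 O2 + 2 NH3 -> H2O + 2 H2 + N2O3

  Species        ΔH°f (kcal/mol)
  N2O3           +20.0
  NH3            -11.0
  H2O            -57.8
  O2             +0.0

ΔH°rxn = -15.8 kcal/mol

Products: 1·(-57.8) + 2·(+0.0) + 1·(+20.0) = -37.8
Reactants: 2·(+0.0) + 2·(-11.0) = -22.0
ΔH°rxn = (-37.8) − (-22.0) = -15.8 kcal/mol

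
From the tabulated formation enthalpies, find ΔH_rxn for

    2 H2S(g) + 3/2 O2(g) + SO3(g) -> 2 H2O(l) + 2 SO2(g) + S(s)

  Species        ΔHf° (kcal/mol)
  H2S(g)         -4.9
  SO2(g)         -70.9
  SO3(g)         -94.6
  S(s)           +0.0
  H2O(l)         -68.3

Products: 2·(-68.3) + 2·(-70.9) + 1·(+0.0) = -278.4
Reactants: 2·(-4.9) + 3/2·(+0.0) + 1·(-94.6) = -104.4
ΔH_rxn = (-278.4) − (-104.4) = -174.0 kcal/mol

ΔH_rxn = -174.0 kcal/mol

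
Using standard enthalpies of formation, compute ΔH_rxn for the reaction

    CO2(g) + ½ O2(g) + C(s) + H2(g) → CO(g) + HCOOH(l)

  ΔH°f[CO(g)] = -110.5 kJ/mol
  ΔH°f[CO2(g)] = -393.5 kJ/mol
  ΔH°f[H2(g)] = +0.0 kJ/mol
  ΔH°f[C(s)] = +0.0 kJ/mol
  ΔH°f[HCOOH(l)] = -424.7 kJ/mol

Products: 1·(-110.5) + 1·(-424.7) = -535.2
Reactants: 1·(-393.5) + 1/2·(+0.0) + 1·(+0.0) + 1·(+0.0) = -393.5
ΔH_rxn = (-535.2) − (-393.5) = -141.7 kJ/mol

ΔH_rxn = -141.7 kJ/mol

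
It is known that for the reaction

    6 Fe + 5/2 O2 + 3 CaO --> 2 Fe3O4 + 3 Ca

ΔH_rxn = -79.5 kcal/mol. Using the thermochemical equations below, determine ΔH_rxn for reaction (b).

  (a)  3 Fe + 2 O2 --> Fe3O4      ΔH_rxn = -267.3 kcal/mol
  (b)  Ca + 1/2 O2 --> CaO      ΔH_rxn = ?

(a) × 2 (scale by 2 for the 2 Fe3O4): (2)·(-267.3) = -534.6 kcal/mol
(b) reversed and × 3 (reverse to put CaO on the reactant side; scale by 3 for the 3 CaO): contributes −3·x
-79.5 = (-534.6) − 3·x
x = (-79.5 − (-534.6)) / (-3) = -151.7 kcal/mol

ΔH_rxn = -151.7 kcal/mol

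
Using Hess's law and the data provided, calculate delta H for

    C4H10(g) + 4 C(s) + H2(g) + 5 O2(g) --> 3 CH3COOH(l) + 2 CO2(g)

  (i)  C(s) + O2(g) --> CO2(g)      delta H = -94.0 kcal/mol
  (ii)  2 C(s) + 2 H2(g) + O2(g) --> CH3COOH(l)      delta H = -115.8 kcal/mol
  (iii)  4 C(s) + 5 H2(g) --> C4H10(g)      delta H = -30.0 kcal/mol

delta H = -505.4 kcal/mol

(i) × 2 (×2 to match 2 CO2(g) in the target): (2)·(-94.0) = -188.0 kcal/mol
(ii) × 3 (scale by 3 for the 3 CH3COOH(l)): (3)·(-115.8) = -347.4 kcal/mol
(iii) reversed (C4H10(g) must end up as a reactant): +30.0 kcal/mol
Since enthalpy is a state function, delta H = (2)·(-94.0) + (3)·(-115.8) + (-1)·(-30.0) = -505.4 kcal/mol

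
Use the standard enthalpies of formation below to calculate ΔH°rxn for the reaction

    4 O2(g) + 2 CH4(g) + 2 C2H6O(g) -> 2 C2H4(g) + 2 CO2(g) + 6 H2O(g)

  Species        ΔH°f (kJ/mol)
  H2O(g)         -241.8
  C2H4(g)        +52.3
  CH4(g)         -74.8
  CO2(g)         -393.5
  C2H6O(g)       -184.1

Products: 2·(+52.3) + 2·(-393.5) + 6·(-241.8) = -2133.2
Reactants: 4·(+0.0) + 2·(-74.8) + 2·(-184.1) = -517.8
ΔH°rxn = (-2133.2) − (-517.8) = -1615.4 kJ/mol

ΔH°rxn = -1615.4 kJ/mol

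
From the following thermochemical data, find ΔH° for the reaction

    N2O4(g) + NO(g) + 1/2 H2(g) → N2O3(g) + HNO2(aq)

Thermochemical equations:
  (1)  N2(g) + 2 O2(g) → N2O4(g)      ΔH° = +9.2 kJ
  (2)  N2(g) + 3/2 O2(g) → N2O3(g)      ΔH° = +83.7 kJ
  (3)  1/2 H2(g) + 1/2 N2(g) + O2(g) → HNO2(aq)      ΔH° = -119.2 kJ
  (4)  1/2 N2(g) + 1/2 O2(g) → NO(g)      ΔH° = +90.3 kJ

(1) reversed (N2O4(g) must end up as a reactant): -9.2 kJ
(2) as written (N2O3(g) already on the product side): +83.7 kJ
(3) as written (HNO2(aq) already on the product side): -119.2 kJ
(4) reversed (reverse to put NO(g) on the reactant side): -90.3 kJ
By Hess's law, ΔH° = (-1)·(+9.2) + (1)·(+83.7) + (1)·(-119.2) + (-1)·(+90.3) = -135.0 kJ

ΔH° = -135.0 kJ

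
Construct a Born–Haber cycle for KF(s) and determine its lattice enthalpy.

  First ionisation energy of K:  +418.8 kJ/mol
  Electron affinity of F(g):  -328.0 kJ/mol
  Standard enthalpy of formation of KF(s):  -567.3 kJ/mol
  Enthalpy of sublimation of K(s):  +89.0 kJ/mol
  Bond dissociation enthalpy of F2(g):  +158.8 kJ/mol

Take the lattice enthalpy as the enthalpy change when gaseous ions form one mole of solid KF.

ΔHf° = 1·ΔHsub + 1·(ΣIE) + 1/2·D(F2) + 1·EA + U
-567.3 = 1·(+89.0) + 1·(+418.8) + 1/2·(+158.8) + 1·(-328.0) + U
U = -567.3 − (+259.2) = -826.5 kJ/mol

U = -826.5 kJ/mol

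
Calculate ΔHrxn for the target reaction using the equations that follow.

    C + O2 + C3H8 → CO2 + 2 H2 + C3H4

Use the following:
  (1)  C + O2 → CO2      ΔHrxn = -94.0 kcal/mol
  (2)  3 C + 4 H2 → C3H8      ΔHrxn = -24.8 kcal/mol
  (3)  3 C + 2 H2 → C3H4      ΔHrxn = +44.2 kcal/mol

ΔHrxn = -25.0 kcal/mol

(1) as written: -94.0 kcal/mol
(2) reversed: +24.8 kcal/mol
(3) as written: +44.2 kcal/mol
By Hess's law, ΔHrxn = (1)·(-94.0) + (-1)·(-24.8) + (1)·(+44.2) = -25.0 kcal/mol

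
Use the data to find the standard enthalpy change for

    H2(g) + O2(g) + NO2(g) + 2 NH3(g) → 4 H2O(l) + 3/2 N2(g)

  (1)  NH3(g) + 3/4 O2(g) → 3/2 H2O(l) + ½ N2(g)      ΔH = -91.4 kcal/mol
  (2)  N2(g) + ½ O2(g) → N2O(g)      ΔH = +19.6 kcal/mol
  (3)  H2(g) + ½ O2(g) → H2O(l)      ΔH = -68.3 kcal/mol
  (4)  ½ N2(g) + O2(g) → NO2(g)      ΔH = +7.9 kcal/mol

ΔH = -259.0 kcal/mol

(1) × 2: (2)·(-91.4) = -182.8 kcal/mol
(2): not needed.
(3) as written: -68.3 kcal/mol
(4) reversed: -7.9 kcal/mol
ΔH = (2)·(-91.4) + (1)·(-68.3) + (-1)·(+7.9) = -259.0 kcal/mol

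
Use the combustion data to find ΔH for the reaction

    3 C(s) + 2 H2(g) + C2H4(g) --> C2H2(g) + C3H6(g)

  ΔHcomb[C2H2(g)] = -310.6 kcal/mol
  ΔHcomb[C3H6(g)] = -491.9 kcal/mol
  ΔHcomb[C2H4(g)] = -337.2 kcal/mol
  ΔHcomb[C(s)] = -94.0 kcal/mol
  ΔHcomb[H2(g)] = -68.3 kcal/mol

ΔH = 46.7 kcal/mol

With combustion enthalpies, reactants minus products:
= [3·(-94.0) + 2·(-68.3) + 1·(-337.2)] − [1·(-310.6) + 1·(-491.9)]
= 46.7 kcal/mol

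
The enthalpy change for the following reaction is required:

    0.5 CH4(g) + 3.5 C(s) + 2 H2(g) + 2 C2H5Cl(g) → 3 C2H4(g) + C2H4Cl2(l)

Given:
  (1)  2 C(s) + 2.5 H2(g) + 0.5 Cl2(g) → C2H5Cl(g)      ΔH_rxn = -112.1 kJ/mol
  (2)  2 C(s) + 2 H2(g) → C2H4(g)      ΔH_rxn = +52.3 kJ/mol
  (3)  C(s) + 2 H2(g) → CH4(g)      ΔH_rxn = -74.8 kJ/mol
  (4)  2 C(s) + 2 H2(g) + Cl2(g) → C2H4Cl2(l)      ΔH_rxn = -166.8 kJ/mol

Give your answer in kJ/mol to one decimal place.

(1) reversed and × 2 (C2H5Cl(g) must end up as a reactant; ×2 to match 2 C2H5Cl(g) in the target): (-2)·(-112.1) = +224.2 kJ/mol
(2) × 3 (×3 to match 3 C2H4(g) in the target): (3)·(+52.3) = +156.9 kJ/mol
(3) reversed and × 1/2 (reverse to put CH4(g) on the reactant side; scale by 1/2 for the 1/2 CH4(g)): (-1/2)·(-74.8) = +37.4 kJ/mol
(4) as written (C2H4Cl2(l) already on the product side): -166.8 kJ/mol
Since enthalpy is a state function, ΔH_rxn = (-2)·(-112.1) + (3)·(+52.3) + (-1/2)·(-74.8) + (1)·(-166.8) = 251.7 kJ/mol

ΔH_rxn = 251.7 kJ/mol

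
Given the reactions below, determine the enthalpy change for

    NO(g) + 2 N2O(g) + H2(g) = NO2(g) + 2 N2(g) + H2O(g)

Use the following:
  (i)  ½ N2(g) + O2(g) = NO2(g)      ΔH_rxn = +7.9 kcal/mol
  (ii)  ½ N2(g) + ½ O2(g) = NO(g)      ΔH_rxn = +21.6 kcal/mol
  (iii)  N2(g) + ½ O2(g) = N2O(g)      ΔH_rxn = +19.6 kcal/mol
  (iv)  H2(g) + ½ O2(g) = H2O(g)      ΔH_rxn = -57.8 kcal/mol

ΔH_rxn = -110.7 kcal/mol

(i) as written: +7.9 kcal/mol
(ii) reversed: -21.6 kcal/mol
(iii) reversed and × 2: (-2)·(+19.6) = -39.2 kcal/mol
(iv) as written: -57.8 kcal/mol
By Hess's law, ΔH_rxn = (+7.9) + (-21.6) + (-39.2) + (-57.8) = -110.7 kcal/mol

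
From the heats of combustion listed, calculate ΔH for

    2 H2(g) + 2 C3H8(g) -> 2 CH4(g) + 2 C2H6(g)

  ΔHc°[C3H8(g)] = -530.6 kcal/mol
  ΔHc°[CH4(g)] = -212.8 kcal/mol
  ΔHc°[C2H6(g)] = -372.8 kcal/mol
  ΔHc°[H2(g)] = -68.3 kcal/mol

Using ΔH = Σ nΔHc°(reactants) − Σ nΔHc°(products):
= [2·(-68.3) + 2·(-530.6)] − [2·(-212.8) + 2·(-372.8)]
= -26.6 kcal/mol

ΔH = -26.6 kcal/mol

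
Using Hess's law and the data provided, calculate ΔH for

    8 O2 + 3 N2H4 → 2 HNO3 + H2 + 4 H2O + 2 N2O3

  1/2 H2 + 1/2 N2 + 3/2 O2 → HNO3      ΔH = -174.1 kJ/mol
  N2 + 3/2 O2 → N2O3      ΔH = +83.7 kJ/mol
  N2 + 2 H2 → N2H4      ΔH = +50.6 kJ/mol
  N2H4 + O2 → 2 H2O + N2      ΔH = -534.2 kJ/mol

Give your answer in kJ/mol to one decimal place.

equation 1 × 2: (2)·(-174.1) = -348.2 kJ/mol
equation 2 × 2: (2)·(+83.7) = +167.4 kJ/mol
equation 3 reversed: -50.6 kJ/mol
equation 4 × 2: (2)·(-534.2) = -1068.4 kJ/mol
Combining the equations, ΔH = (2)·(-174.1) + (2)·(+83.7) + (-1)·(+50.6) + (2)·(-534.2) = -1299.8 kJ/mol

ΔH = -1299.8 kJ/mol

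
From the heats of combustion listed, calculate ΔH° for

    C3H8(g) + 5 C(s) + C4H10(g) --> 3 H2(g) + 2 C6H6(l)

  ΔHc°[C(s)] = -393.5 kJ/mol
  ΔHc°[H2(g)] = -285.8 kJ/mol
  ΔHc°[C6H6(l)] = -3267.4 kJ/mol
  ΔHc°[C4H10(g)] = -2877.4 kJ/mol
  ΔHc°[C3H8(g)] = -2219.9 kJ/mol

ΔH° = 327.4 kJ/mol

With combustion enthalpies, reactants minus products:
= [1·(-2219.9) + 5·(-393.5) + 1·(-2877.4)] − [3·(-285.8) + 2·(-3267.4)]
= 327.4 kJ/mol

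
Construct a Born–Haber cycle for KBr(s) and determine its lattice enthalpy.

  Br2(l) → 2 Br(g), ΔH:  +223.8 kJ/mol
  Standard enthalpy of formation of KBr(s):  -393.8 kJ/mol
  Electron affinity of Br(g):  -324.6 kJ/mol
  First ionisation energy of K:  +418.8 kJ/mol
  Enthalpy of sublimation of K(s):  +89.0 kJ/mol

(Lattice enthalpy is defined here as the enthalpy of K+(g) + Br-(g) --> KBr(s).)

ΔHf° = 1·ΔHsub + 1·(ΣIE) + 1/2·D(Br2) + 1·EA + U
-393.8 = 1·(+89.0) + 1·(+418.8) + 1/2·(+223.8) + 1·(-324.6) + U
U = -393.8 − (+295.1) = -688.9 kJ/mol

U = -688.9 kJ/mol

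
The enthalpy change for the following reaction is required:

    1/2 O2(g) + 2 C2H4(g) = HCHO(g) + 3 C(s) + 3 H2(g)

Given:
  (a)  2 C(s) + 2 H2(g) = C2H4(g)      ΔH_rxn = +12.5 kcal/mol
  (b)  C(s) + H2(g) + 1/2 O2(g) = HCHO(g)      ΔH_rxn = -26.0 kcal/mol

ΔH_rxn = -51.0 kcal/mol

(a) reversed and × 2: (-2)·(+12.5) = -25.0 kcal/mol
(b) as written: -26.0 kcal/mol
ΔH_rxn = (-2)·(+12.5) + (1)·(-26.0) = -51.0 kcal/mol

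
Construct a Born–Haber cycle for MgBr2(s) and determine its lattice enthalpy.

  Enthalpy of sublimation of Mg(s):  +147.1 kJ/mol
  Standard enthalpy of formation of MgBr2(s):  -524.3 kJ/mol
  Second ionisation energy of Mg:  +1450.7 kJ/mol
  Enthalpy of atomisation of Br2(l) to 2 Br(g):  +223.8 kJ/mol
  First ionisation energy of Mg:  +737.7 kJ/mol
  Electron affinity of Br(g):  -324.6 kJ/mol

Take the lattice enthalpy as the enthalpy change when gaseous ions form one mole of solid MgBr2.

ΔHf° = 1·ΔHsub + 1·(ΣIE) + 1·D(Br2) + 2·EA + U
-524.3 = 1·(+147.1) + 1·(+2188.4) + 1·(+223.8) + 2·(-324.6) + U
U = -524.3 − (+1910.1) = -2434.4 kJ/mol

U = -2434.4 kJ/mol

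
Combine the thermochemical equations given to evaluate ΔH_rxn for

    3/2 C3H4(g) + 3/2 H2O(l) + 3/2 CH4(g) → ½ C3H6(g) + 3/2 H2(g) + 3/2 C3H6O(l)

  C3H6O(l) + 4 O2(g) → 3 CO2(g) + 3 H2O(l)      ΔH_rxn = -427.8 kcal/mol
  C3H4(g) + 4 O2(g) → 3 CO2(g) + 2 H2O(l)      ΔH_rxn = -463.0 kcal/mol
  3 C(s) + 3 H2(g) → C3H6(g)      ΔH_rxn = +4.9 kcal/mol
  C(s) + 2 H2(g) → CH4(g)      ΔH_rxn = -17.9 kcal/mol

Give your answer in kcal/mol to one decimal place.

equation 1 reversed and × 3/2: (-3/2)·(-427.8) = +641.7 kcal/mol
equation 2 × 3/2: (3/2)·(-463.0) = -694.5 kcal/mol
equation 3 × 1/2: (1/2)·(+4.9) = +2.45 kcal/mol
equation 4 reversed and × 3/2: (-3/2)·(-17.9) = +26.85 kcal/mol
Combining the equations, ΔH_rxn = (+641.7) + (-694.5) + (+2.45) + (+26.85) = -23.5 kcal/mol

ΔH_rxn = -23.5 kcal/mol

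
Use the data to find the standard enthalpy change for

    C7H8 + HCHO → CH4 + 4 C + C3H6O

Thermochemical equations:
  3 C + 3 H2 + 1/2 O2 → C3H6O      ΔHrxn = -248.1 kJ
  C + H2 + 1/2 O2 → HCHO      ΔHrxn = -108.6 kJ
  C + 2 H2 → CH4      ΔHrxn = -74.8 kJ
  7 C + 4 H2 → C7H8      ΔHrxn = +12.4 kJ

equation 1 as written (C3H6O already on the product side): -248.1 kJ
equation 2 reversed (HCHO must end up as a reactant): +108.6 kJ
equation 3 as written (CH4 already on the product side): -74.8 kJ
equation 4 reversed (reverse to put C7H8 on the reactant side): -12.4 kJ
ΔHrxn = (1)·(-248.1) + (-1)·(-108.6) + (1)·(-74.8) + (-1)·(+12.4) = -226.7 kJ

ΔHrxn = -226.7 kJ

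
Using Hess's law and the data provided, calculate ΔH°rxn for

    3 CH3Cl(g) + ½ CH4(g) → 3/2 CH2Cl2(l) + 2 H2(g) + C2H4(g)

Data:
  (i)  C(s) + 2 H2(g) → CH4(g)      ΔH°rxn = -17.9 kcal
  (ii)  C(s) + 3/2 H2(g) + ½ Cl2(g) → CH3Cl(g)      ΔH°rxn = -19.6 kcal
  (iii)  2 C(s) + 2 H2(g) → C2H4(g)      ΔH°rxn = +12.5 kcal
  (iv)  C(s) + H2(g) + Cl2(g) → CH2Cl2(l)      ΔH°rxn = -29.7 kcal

ΔH°rxn = 35.7 kcal

(i) reversed and × 1/2: (-1/2)·(-17.9) = +8.95 kcal
(ii) reversed and × 3: (-3)·(-19.6) = +58.8 kcal
(iii) as written: +12.5 kcal
(iv) × 3/2: (3/2)·(-29.7) = -44.55 kcal
Since enthalpy is a state function, ΔH°rxn = (+8.95) + (+58.8) + (+12.5) + (-44.55) = 35.7 kcal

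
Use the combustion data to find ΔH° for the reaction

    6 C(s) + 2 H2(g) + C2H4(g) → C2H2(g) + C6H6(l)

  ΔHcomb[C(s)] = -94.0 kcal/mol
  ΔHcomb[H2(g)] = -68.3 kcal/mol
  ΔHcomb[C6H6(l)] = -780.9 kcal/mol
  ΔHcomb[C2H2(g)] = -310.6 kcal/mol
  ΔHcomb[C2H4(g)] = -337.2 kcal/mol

ΔH° = 53.7 kcal/mol

With combustion enthalpies, reactants minus products:
= [6·(-94.0) + 2·(-68.3) + 1·(-337.2)] − [1·(-310.6) + 1·(-780.9)]
= 53.7 kcal/mol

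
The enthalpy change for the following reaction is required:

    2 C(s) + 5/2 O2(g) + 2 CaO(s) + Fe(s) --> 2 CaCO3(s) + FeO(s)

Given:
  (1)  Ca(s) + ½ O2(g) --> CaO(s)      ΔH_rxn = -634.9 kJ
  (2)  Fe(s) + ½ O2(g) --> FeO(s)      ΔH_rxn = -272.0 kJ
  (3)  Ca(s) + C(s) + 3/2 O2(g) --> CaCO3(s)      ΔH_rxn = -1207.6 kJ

(1) reversed and × 2 (reverse to put CaO(s) on the reactant side; scale by 2 for the 2 CaO(s)): (-2)·(-634.9) = +1269.8 kJ
(2) as written (FeO(s) already on the product side): -272.0 kJ
(3) × 2 (×2 to match 2 CaCO3(s) in the target): (2)·(-1207.6) = -2415.2 kJ
By Hess's law, ΔH_rxn = (+1269.8) + (-272.0) + (-2415.2) = -1417.4 kJ

ΔH_rxn = -1417.4 kJ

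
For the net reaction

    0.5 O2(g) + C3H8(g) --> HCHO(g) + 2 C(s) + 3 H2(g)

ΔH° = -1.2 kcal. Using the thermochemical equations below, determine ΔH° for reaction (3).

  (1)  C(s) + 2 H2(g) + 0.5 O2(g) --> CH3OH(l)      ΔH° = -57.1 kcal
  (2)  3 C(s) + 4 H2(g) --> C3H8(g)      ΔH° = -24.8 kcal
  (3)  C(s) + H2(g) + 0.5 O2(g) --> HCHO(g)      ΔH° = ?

ΔH° = -26.0 kcal

(1): not needed (CH3OH(l) appears nowhere else).
(2) reversed (C3H8(g) must end up as a reactant): +24.8 kcal
(3) as written (HCHO(g) already on the product side): contributes x
-1.2 = (+24.8) + x
x = (-1.2 − (+24.8)) / (1) = -26.0 kcal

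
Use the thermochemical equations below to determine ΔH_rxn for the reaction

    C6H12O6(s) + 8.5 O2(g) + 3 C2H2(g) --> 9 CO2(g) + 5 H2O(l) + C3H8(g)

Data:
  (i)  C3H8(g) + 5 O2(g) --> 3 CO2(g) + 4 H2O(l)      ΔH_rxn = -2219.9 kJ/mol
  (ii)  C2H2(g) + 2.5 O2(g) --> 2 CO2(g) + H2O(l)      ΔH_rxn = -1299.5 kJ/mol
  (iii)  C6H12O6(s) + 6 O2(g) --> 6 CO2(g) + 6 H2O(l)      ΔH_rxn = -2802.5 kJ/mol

(i) reversed: +2219.9 kJ/mol
(ii) × 3: (3)·(-1299.5) = -3898.5 kJ/mol
(iii) as written: -2802.5 kJ/mol
Summing the manipulated equations, ΔH_rxn = (-1)·(-2219.9) + (3)·(-1299.5) + (1)·(-2802.5) = -4481.1 kJ/mol

ΔH_rxn = -4481.1 kJ/mol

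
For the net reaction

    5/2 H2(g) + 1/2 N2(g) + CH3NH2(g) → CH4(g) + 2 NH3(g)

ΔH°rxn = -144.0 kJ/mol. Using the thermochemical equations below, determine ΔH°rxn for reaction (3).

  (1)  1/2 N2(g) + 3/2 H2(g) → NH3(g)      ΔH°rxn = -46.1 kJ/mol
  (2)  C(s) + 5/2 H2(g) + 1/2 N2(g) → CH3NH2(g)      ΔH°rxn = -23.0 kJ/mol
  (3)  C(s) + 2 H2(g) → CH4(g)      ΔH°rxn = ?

(1) × 2 (scale by 2 for the 2 NH3(g)): (2)·(-46.1) = -92.2 kJ/mol
(2) reversed (CH3NH2(g) must end up as a reactant): +23.0 kJ/mol
(3) as written (CH4(g) already on the product side): contributes x
-144.0 = (-92.2) + (+23.0) + x
x = (-144.0 − (-69.2)) / (1) = -74.8 kJ/mol

ΔH°rxn = -74.8 kJ/mol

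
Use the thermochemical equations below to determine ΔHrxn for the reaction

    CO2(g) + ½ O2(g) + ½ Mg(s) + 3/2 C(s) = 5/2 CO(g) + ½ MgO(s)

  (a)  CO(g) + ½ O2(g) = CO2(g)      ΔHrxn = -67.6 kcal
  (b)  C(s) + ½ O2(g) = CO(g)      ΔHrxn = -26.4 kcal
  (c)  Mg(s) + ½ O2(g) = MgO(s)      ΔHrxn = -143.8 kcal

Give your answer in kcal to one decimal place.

ΔHrxn = -43.9 kcal

(a) reversed (CO2(g) must end up as a reactant): +67.6 kcal
(b) × 3/2 (scale by 3/2 for the 3/2 C(s)): (3/2)·(-26.4) = -39.6 kcal
(c) × 1/2 (×1/2 to match 1/2 MgO(s) in the target): (1/2)·(-143.8) = -71.9 kcal
ΔHrxn = (+67.6) + (-39.6) + (-71.9) = -43.9 kcal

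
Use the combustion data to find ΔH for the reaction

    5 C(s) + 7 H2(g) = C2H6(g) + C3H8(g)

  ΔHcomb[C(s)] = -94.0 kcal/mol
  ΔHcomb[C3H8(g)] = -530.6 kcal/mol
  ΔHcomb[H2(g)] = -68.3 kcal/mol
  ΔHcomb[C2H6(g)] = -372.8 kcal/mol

ΔH = -44.7 kcal/mol

With combustion enthalpies, reactants minus products:
= [5·(-94.0) + 7·(-68.3)] − [1·(-372.8) + 1·(-530.6)]
= -44.7 kcal/mol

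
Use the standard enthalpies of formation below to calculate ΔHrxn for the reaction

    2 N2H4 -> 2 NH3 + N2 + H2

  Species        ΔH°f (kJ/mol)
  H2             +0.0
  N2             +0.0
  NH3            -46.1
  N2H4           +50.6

Products: 2·(-46.1) + 1·(+0.0) + 1·(+0.0) = -92.2
Reactants: 2·(+50.6) = +101.2
ΔHrxn = (-92.2) − (+101.2) = -193.4 kJ/mol

ΔHrxn = -193.4 kJ/mol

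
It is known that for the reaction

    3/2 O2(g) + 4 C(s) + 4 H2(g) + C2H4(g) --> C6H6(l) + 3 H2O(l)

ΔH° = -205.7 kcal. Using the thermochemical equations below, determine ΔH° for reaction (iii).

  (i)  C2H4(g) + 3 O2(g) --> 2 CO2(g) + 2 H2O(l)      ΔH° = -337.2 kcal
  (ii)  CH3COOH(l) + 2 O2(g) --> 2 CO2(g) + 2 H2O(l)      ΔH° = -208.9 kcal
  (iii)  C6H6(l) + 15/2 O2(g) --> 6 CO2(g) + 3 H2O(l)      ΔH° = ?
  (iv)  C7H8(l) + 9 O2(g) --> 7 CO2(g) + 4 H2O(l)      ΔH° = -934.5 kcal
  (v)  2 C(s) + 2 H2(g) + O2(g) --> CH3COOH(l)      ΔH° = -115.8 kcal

ΔH° = -780.9 kcal

(i) as written (C2H4(g) already on the reactant side): -337.2 kcal
(ii) × 2: (2)·(-208.9) = -417.8 kcal
(iii) reversed (reverse to put C6H6(l) on the product side): contributes −x
(iv): not needed (C7H8(l) appears nowhere else).
(v) × 2 (scale by 2 for the 4 C(s)): (2)·(-115.8) = -231.6 kcal
-205.7 = (-337.2) + (-417.8) + (-231.6) − x
x = (-205.7 − (-986.6)) / (-1) = -780.9 kcal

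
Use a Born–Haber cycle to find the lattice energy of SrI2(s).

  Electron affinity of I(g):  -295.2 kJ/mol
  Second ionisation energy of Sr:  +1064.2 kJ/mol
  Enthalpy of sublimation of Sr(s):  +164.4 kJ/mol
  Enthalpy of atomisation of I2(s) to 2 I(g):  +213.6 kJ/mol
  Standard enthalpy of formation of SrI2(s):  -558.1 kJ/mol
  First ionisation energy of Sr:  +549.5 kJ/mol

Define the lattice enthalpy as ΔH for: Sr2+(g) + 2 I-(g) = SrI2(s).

U = -1959.4 kJ/mol

ΔHf° = 1·ΔHsub + 1·(ΣIE) + 1·D(I2) + 2·EA + U
-558.1 = 1·(+164.4) + 1·(+1613.7) + 1·(+213.6) + 2·(-295.2) + U
U = -558.1 − (+1401.3) = -1959.4 kJ/mol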